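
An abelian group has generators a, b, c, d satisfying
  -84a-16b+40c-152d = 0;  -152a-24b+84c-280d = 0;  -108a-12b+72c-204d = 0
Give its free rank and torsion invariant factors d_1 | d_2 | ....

Answer: M ≅ ℤ^1 ⊕ ℤ/4 ⊕ ℤ/4 ⊕ ℤ/12

Derivation:
rank_ℚ(R)=3; free=4−3=1
SNF(R) diag = [4, 4, 12] → torsion [4, 4, 12]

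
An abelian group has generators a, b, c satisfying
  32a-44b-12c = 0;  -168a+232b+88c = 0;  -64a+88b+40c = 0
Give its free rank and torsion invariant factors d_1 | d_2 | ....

rank_ℚ(R)=3; free=3−3=0
SNF(R) diag = [4, 8, 16] → torsion [4, 8, 16]

Answer: M ≅ ℤ/4 ⊕ ℤ/8 ⊕ ℤ/16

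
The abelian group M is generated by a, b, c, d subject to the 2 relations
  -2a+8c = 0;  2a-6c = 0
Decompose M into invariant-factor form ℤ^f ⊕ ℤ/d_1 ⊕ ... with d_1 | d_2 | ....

rank_ℚ(R)=2; free=4−2=2
SNF(R) diag = [2, 2] → torsion [2, 2]

Answer: M ≅ ℤ^2 ⊕ ℤ/2 ⊕ ℤ/2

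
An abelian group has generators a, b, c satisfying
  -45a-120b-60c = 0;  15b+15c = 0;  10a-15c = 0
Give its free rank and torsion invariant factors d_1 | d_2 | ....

rank_ℚ(R)=3; free=3−3=0
SNF(R) diag = [5, 15, 15] → torsion [5, 15, 15]

Answer: M ≅ ℤ/5 ⊕ ℤ/15 ⊕ ℤ/15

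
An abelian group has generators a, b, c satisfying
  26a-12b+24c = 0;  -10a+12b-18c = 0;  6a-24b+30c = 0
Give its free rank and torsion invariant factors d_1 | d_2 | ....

rank_ℚ(R)=3; free=3−3=0
SNF(R) diag = [2, 6, 12] → torsion [2, 6, 12]

Answer: M ≅ ℤ/2 ⊕ ℤ/6 ⊕ ℤ/12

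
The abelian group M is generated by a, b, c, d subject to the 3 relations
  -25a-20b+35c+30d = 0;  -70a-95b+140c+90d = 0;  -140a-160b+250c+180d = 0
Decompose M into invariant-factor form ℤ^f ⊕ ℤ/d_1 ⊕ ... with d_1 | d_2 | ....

Answer: M ≅ ℤ^1 ⊕ ℤ/5 ⊕ ℤ/15 ⊕ ℤ/30

Derivation:
rank_ℚ(R)=3; free=4−3=1
SNF(R) diag = [5, 15, 30] → torsion [5, 15, 30]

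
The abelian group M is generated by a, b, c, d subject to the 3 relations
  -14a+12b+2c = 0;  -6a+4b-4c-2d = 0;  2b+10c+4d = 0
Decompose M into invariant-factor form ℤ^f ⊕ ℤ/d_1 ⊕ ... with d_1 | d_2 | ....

rank_ℚ(R)=3; free=4−3=1
SNF(R) diag = [2, 2, 2] → torsion [2, 2, 2]

Answer: M ≅ ℤ^1 ⊕ ℤ/2 ⊕ ℤ/2 ⊕ ℤ/2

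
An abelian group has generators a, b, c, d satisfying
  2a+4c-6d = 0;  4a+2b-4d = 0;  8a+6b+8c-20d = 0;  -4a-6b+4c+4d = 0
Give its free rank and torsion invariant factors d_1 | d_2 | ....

rank_ℚ(R)=4; free=4−4=0
SNF(R) diag = [2, 2, 4, 4] → torsion [2, 2, 4, 4]

Answer: M ≅ ℤ/2 ⊕ ℤ/2 ⊕ ℤ/4 ⊕ ℤ/4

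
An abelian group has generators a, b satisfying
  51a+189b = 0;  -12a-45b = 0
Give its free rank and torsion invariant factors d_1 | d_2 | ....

Answer: M ≅ ℤ/3 ⊕ ℤ/9

Derivation:
rank_ℚ(R)=2; free=2−2=0
SNF(R) diag = [3, 9] → torsion [3, 9]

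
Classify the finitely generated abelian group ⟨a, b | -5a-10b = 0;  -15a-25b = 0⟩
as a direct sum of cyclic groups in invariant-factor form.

Answer: M ≅ ℤ/5 ⊕ ℤ/5

Derivation:
rank_ℚ(R)=2; free=2−2=0
SNF(R) diag = [5, 5] → torsion [5, 5]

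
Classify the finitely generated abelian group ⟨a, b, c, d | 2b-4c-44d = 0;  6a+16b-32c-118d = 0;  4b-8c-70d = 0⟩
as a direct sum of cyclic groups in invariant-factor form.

Answer: M ≅ ℤ^1 ⊕ ℤ/2 ⊕ ℤ/6 ⊕ ℤ/18

Derivation:
rank_ℚ(R)=3; free=4−3=1
SNF(R) diag = [2, 6, 18] → torsion [2, 6, 18]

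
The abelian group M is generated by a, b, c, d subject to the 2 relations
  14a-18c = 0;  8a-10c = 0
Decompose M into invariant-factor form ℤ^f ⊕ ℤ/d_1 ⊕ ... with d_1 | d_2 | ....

Answer: M ≅ ℤ^2 ⊕ ℤ/2 ⊕ ℤ/2

Derivation:
rank_ℚ(R)=2; free=4−2=2
SNF(R) diag = [2, 2] → torsion [2, 2]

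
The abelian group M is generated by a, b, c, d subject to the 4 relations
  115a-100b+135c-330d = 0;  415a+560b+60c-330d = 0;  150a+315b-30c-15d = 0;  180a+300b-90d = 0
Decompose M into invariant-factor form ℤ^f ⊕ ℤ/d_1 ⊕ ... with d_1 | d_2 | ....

Answer: M ≅ ℤ/5 ⊕ ℤ/15 ⊕ ℤ/15 ⊕ ℤ/30

Derivation:
rank_ℚ(R)=4; free=4−4=0
SNF(R) diag = [5, 15, 15, 30] → torsion [5, 15, 15, 30]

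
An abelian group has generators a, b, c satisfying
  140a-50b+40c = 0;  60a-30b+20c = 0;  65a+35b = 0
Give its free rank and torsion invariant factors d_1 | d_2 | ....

Answer: M ≅ ℤ/5 ⊕ ℤ/10 ⊕ ℤ/20

Derivation:
rank_ℚ(R)=3; free=3−3=0
SNF(R) diag = [5, 10, 20] → torsion [5, 10, 20]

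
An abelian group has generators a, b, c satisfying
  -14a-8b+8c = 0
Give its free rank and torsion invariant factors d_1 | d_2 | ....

Answer: M ≅ ℤ^2 ⊕ ℤ/2

Derivation:
rank_ℚ(R)=1; free=3−1=2
SNF(R) diag = [2] → torsion [2]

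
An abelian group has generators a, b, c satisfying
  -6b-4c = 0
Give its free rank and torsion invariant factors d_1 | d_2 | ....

rank_ℚ(R)=1; free=3−1=2
SNF(R) diag = [2] → torsion [2]

Answer: M ≅ ℤ^2 ⊕ ℤ/2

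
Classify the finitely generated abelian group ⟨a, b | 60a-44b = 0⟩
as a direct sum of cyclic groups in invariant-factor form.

Answer: M ≅ ℤ^1 ⊕ ℤ/4

Derivation:
rank_ℚ(R)=1; free=2−1=1
SNF(R) diag = [4] → torsion [4]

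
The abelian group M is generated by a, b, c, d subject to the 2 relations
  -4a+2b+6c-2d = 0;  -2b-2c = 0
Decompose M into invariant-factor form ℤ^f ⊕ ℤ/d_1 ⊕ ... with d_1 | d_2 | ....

Answer: M ≅ ℤ^2 ⊕ ℤ/2 ⊕ ℤ/2

Derivation:
rank_ℚ(R)=2; free=4−2=2
SNF(R) diag = [2, 2] → torsion [2, 2]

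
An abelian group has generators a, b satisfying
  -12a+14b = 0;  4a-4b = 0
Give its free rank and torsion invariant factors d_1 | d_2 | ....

Answer: M ≅ ℤ/2 ⊕ ℤ/4

Derivation:
rank_ℚ(R)=2; free=2−2=0
SNF(R) diag = [2, 4] → torsion [2, 4]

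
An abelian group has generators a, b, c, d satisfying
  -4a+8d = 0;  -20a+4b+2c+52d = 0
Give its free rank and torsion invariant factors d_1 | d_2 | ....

rank_ℚ(R)=2; free=4−2=2
SNF(R) diag = [2, 4] → torsion [2, 4]

Answer: M ≅ ℤ^2 ⊕ ℤ/2 ⊕ ℤ/4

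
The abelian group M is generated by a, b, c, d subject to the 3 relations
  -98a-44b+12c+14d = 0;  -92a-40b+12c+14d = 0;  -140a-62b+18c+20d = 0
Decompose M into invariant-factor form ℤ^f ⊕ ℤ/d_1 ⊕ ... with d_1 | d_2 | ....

rank_ℚ(R)=3; free=4−3=1
SNF(R) diag = [2, 2, 6] → torsion [2, 2, 6]

Answer: M ≅ ℤ^1 ⊕ ℤ/2 ⊕ ℤ/2 ⊕ ℤ/6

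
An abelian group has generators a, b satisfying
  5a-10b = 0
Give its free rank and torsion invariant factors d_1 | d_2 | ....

rank_ℚ(R)=1; free=2−1=1
SNF(R) diag = [5] → torsion [5]

Answer: M ≅ ℤ^1 ⊕ ℤ/5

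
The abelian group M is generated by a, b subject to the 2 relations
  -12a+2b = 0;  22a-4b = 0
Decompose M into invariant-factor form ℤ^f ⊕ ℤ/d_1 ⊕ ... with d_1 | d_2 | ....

rank_ℚ(R)=2; free=2−2=0
SNF(R) diag = [2, 2] → torsion [2, 2]

Answer: M ≅ ℤ/2 ⊕ ℤ/2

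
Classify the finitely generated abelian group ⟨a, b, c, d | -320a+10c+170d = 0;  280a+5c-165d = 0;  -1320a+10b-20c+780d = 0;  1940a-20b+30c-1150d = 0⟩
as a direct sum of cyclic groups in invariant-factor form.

rank_ℚ(R)=4; free=4−4=0
SNF(R) diag = [5, 10, 20, 20] → torsion [5, 10, 20, 20]

Answer: M ≅ ℤ/5 ⊕ ℤ/10 ⊕ ℤ/20 ⊕ ℤ/20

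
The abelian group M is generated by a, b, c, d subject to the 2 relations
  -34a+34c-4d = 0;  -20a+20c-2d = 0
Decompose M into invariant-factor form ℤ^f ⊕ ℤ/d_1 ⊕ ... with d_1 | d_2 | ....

rank_ℚ(R)=2; free=4−2=2
SNF(R) diag = [2, 6] → torsion [2, 6]

Answer: M ≅ ℤ^2 ⊕ ℤ/2 ⊕ ℤ/6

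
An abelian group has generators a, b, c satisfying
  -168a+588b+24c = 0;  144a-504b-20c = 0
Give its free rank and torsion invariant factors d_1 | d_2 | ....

Answer: M ≅ ℤ^1 ⊕ ℤ/4 ⊕ ℤ/12

Derivation:
rank_ℚ(R)=2; free=3−2=1
SNF(R) diag = [4, 12] → torsion [4, 12]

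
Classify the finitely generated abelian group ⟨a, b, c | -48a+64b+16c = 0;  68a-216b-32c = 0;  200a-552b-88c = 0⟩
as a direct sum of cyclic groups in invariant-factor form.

Answer: M ≅ ℤ/4 ⊕ ℤ/8 ⊕ ℤ/16

Derivation:
rank_ℚ(R)=3; free=3−3=0
SNF(R) diag = [4, 8, 16] → torsion [4, 8, 16]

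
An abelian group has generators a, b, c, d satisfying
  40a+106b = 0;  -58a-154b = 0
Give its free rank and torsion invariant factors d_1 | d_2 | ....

Answer: M ≅ ℤ^2 ⊕ ℤ/2 ⊕ ℤ/6

Derivation:
rank_ℚ(R)=2; free=4−2=2
SNF(R) diag = [2, 6] → torsion [2, 6]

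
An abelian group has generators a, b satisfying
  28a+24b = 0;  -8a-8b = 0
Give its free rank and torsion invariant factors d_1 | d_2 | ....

rank_ℚ(R)=2; free=2−2=0
SNF(R) diag = [4, 8] → torsion [4, 8]

Answer: M ≅ ℤ/4 ⊕ ℤ/8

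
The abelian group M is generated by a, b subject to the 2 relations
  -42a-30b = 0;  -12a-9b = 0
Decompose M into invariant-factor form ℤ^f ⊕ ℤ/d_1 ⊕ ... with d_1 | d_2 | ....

Answer: M ≅ ℤ/3 ⊕ ℤ/6

Derivation:
rank_ℚ(R)=2; free=2−2=0
SNF(R) diag = [3, 6] → torsion [3, 6]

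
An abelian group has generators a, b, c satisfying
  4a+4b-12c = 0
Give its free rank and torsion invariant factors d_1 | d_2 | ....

rank_ℚ(R)=1; free=3−1=2
SNF(R) diag = [4] → torsion [4]

Answer: M ≅ ℤ^2 ⊕ ℤ/4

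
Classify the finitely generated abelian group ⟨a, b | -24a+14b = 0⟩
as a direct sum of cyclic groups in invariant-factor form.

rank_ℚ(R)=1; free=2−1=1
SNF(R) diag = [2] → torsion [2]

Answer: M ≅ ℤ^1 ⊕ ℤ/2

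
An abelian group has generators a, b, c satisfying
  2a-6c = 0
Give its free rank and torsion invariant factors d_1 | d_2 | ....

rank_ℚ(R)=1; free=3−1=2
SNF(R) diag = [2] → torsion [2]

Answer: M ≅ ℤ^2 ⊕ ℤ/2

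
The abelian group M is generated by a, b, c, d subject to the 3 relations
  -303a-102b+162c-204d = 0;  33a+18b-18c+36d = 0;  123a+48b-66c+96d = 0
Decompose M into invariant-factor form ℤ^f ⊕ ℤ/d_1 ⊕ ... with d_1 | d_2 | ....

rank_ℚ(R)=3; free=4−3=1
SNF(R) diag = [3, 6, 12] → torsion [3, 6, 12]

Answer: M ≅ ℤ^1 ⊕ ℤ/3 ⊕ ℤ/6 ⊕ ℤ/12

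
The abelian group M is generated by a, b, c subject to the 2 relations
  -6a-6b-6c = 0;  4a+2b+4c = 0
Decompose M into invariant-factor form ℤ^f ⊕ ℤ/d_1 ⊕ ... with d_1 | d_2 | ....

Answer: M ≅ ℤ^1 ⊕ ℤ/2 ⊕ ℤ/6

Derivation:
rank_ℚ(R)=2; free=3−2=1
SNF(R) diag = [2, 6] → torsion [2, 6]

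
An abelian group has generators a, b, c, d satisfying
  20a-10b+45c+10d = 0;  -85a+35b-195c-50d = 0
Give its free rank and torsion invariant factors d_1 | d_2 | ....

Answer: M ≅ ℤ^2 ⊕ ℤ/5 ⊕ ℤ/15

Derivation:
rank_ℚ(R)=2; free=4−2=2
SNF(R) diag = [5, 15] → torsion [5, 15]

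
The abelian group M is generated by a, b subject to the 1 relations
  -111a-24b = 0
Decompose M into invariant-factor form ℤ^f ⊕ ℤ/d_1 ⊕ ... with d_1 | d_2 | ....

Answer: M ≅ ℤ^1 ⊕ ℤ/3

Derivation:
rank_ℚ(R)=1; free=2−1=1
SNF(R) diag = [3] → torsion [3]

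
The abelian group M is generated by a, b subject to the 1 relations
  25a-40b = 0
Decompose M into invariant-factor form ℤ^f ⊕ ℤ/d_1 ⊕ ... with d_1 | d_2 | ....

rank_ℚ(R)=1; free=2−1=1
SNF(R) diag = [5] → torsion [5]

Answer: M ≅ ℤ^1 ⊕ ℤ/5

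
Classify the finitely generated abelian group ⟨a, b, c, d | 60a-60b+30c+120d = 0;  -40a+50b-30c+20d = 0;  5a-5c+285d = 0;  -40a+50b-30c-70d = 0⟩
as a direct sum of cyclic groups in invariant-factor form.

rank_ℚ(R)=4; free=4−4=0
SNF(R) diag = [5, 10, 30, 90] → torsion [5, 10, 30, 90]

Answer: M ≅ ℤ/5 ⊕ ℤ/10 ⊕ ℤ/30 ⊕ ℤ/90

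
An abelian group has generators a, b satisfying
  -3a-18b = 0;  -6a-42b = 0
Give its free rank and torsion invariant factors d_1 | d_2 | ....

Answer: M ≅ ℤ/3 ⊕ ℤ/6

Derivation:
rank_ℚ(R)=2; free=2−2=0
SNF(R) diag = [3, 6] → torsion [3, 6]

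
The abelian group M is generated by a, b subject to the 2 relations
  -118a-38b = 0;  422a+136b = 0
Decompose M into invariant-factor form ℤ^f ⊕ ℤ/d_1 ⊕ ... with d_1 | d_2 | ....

Answer: M ≅ ℤ/2 ⊕ ℤ/6

Derivation:
rank_ℚ(R)=2; free=2−2=0
SNF(R) diag = [2, 6] → torsion [2, 6]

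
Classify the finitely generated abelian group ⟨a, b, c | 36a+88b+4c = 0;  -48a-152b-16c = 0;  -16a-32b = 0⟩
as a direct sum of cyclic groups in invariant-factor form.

rank_ℚ(R)=3; free=3−3=0
SNF(R) diag = [4, 8, 16] → torsion [4, 8, 16]

Answer: M ≅ ℤ/4 ⊕ ℤ/8 ⊕ ℤ/16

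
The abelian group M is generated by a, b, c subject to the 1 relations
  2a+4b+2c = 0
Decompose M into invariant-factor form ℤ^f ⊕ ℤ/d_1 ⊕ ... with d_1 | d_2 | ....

rank_ℚ(R)=1; free=3−1=2
SNF(R) diag = [2] → torsion [2]

Answer: M ≅ ℤ^2 ⊕ ℤ/2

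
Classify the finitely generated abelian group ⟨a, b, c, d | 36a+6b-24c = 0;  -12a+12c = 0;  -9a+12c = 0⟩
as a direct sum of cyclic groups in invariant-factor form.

Answer: M ≅ ℤ^1 ⊕ ℤ/3 ⊕ ℤ/6 ⊕ ℤ/12

Derivation:
rank_ℚ(R)=3; free=4−3=1
SNF(R) diag = [3, 6, 12] → torsion [3, 6, 12]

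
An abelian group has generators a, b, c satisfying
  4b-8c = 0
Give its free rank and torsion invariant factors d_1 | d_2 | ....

rank_ℚ(R)=1; free=3−1=2
SNF(R) diag = [4] → torsion [4]

Answer: M ≅ ℤ^2 ⊕ ℤ/4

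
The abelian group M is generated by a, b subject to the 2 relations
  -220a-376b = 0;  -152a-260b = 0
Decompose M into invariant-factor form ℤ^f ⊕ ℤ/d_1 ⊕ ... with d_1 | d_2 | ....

Answer: M ≅ ℤ/4 ⊕ ℤ/12

Derivation:
rank_ℚ(R)=2; free=2−2=0
SNF(R) diag = [4, 12] → torsion [4, 12]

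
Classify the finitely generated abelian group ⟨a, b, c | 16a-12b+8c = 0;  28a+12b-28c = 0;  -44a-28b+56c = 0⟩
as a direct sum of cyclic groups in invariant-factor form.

Answer: M ≅ ℤ/4 ⊕ ℤ/4 ⊕ ℤ/12

Derivation:
rank_ℚ(R)=3; free=3−3=0
SNF(R) diag = [4, 4, 12] → torsion [4, 4, 12]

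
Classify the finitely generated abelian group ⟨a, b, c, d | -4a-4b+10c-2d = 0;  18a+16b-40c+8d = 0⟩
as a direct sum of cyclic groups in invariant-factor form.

Answer: M ≅ ℤ^2 ⊕ ℤ/2 ⊕ ℤ/2

Derivation:
rank_ℚ(R)=2; free=4−2=2
SNF(R) diag = [2, 2] → torsion [2, 2]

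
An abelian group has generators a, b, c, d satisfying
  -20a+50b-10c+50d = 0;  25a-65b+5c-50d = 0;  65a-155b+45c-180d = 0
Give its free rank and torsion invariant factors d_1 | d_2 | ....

Answer: M ≅ ℤ^1 ⊕ ℤ/5 ⊕ ℤ/10 ⊕ ℤ/10

Derivation:
rank_ℚ(R)=3; free=4−3=1
SNF(R) diag = [5, 10, 10] → torsion [5, 10, 10]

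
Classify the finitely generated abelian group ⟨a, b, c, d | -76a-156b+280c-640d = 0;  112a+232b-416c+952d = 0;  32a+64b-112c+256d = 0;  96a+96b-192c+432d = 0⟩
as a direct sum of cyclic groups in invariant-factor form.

Answer: M ≅ ℤ/4 ⊕ ℤ/8 ⊕ ℤ/16 ⊕ ℤ/48

Derivation:
rank_ℚ(R)=4; free=4−4=0
SNF(R) diag = [4, 8, 16, 48] → torsion [4, 8, 16, 48]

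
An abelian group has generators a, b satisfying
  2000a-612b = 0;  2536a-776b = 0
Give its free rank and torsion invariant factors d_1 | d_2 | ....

rank_ℚ(R)=2; free=2−2=0
SNF(R) diag = [4, 8] → torsion [4, 8]

Answer: M ≅ ℤ/4 ⊕ ℤ/8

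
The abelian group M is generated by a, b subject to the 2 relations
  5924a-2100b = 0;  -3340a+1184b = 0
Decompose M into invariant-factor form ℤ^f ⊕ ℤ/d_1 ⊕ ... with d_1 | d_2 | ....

Answer: M ≅ ℤ/4 ⊕ ℤ/4

Derivation:
rank_ℚ(R)=2; free=2−2=0
SNF(R) diag = [4, 4] → torsion [4, 4]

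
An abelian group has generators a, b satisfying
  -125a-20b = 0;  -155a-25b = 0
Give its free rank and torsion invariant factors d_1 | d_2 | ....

rank_ℚ(R)=2; free=2−2=0
SNF(R) diag = [5, 5] → torsion [5, 5]

Answer: M ≅ ℤ/5 ⊕ ℤ/5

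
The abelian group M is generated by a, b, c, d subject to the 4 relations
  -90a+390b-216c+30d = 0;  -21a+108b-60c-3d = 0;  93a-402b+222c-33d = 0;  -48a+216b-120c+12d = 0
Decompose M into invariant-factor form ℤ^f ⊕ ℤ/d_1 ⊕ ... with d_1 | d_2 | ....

Answer: M ≅ ℤ/3 ⊕ ℤ/6 ⊕ ℤ/6 ⊕ ℤ/12

Derivation:
rank_ℚ(R)=4; free=4−4=0
SNF(R) diag = [3, 6, 6, 12] → torsion [3, 6, 6, 12]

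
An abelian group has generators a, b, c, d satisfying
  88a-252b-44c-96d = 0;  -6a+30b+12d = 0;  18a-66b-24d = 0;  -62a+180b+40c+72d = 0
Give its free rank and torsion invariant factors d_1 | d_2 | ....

Answer: M ≅ ℤ/2 ⊕ ℤ/6 ⊕ ℤ/12 ⊕ ℤ/12

Derivation:
rank_ℚ(R)=4; free=4−4=0
SNF(R) diag = [2, 6, 12, 12] → torsion [2, 6, 12, 12]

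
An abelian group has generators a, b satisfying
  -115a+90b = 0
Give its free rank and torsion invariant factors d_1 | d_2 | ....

Answer: M ≅ ℤ^1 ⊕ ℤ/5

Derivation:
rank_ℚ(R)=1; free=2−1=1
SNF(R) diag = [5] → torsion [5]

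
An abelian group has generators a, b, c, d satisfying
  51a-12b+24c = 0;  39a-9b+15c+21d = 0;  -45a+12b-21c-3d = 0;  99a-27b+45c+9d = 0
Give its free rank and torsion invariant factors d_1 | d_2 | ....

Answer: M ≅ ℤ/3 ⊕ ℤ/3 ⊕ ℤ/9 ⊕ ℤ/18

Derivation:
rank_ℚ(R)=4; free=4−4=0
SNF(R) diag = [3, 3, 9, 18] → torsion [3, 3, 9, 18]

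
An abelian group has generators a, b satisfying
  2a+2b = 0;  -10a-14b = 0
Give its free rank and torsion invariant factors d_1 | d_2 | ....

rank_ℚ(R)=2; free=2−2=0
SNF(R) diag = [2, 4] → torsion [2, 4]

Answer: M ≅ ℤ/2 ⊕ ℤ/4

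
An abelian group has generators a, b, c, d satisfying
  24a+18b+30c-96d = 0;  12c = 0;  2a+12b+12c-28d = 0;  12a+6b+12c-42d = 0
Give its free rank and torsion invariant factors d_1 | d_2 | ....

rank_ℚ(R)=4; free=4−4=0
SNF(R) diag = [2, 6, 6, 12] → torsion [2, 6, 6, 12]

Answer: M ≅ ℤ/2 ⊕ ℤ/6 ⊕ ℤ/6 ⊕ ℤ/12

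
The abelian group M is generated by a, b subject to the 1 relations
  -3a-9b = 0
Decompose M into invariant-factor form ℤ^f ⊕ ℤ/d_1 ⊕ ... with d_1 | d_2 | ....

rank_ℚ(R)=1; free=2−1=1
SNF(R) diag = [3] → torsion [3]

Answer: M ≅ ℤ^1 ⊕ ℤ/3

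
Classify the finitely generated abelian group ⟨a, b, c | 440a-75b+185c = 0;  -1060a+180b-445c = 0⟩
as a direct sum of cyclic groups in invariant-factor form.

Answer: M ≅ ℤ^1 ⊕ ℤ/5 ⊕ ℤ/15

Derivation:
rank_ℚ(R)=2; free=3−2=1
SNF(R) diag = [5, 15] → torsion [5, 15]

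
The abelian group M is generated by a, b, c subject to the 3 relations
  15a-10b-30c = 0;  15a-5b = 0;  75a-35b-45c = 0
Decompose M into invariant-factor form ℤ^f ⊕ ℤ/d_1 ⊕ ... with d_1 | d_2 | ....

rank_ℚ(R)=3; free=3−3=0
SNF(R) diag = [5, 15, 15] → torsion [5, 15, 15]

Answer: M ≅ ℤ/5 ⊕ ℤ/15 ⊕ ℤ/15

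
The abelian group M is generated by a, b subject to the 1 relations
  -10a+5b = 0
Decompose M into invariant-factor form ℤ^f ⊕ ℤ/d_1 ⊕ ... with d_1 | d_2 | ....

Answer: M ≅ ℤ^1 ⊕ ℤ/5

Derivation:
rank_ℚ(R)=1; free=2−1=1
SNF(R) diag = [5] → torsion [5]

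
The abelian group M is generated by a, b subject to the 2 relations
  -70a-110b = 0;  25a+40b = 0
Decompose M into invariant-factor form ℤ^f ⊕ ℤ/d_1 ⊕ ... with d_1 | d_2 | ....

rank_ℚ(R)=2; free=2−2=0
SNF(R) diag = [5, 10] → torsion [5, 10]

Answer: M ≅ ℤ/5 ⊕ ℤ/10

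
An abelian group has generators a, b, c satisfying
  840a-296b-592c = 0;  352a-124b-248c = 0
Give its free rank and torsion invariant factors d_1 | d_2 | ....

Answer: M ≅ ℤ^1 ⊕ ℤ/4 ⊕ ℤ/8

Derivation:
rank_ℚ(R)=2; free=3−2=1
SNF(R) diag = [4, 8] → torsion [4, 8]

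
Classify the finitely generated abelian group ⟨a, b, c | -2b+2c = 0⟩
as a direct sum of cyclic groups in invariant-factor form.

rank_ℚ(R)=1; free=3−1=2
SNF(R) diag = [2] → torsion [2]

Answer: M ≅ ℤ^2 ⊕ ℤ/2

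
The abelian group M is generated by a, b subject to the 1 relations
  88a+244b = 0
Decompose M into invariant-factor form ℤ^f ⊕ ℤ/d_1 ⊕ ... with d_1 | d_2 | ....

Answer: M ≅ ℤ^1 ⊕ ℤ/4

Derivation:
rank_ℚ(R)=1; free=2−1=1
SNF(R) diag = [4] → torsion [4]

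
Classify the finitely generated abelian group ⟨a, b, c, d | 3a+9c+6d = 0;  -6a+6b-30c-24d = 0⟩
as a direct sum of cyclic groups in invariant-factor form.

Answer: M ≅ ℤ^2 ⊕ ℤ/3 ⊕ ℤ/6

Derivation:
rank_ℚ(R)=2; free=4−2=2
SNF(R) diag = [3, 6] → torsion [3, 6]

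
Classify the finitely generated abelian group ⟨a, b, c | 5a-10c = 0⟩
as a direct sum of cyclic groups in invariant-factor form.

rank_ℚ(R)=1; free=3−1=2
SNF(R) diag = [5] → torsion [5]

Answer: M ≅ ℤ^2 ⊕ ℤ/5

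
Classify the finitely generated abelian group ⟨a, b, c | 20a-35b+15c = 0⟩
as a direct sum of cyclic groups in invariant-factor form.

Answer: M ≅ ℤ^2 ⊕ ℤ/5

Derivation:
rank_ℚ(R)=1; free=3−1=2
SNF(R) diag = [5] → torsion [5]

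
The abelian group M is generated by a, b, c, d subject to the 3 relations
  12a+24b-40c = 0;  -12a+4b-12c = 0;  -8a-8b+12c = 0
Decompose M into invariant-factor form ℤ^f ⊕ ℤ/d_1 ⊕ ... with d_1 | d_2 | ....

Answer: M ≅ ℤ^1 ⊕ ℤ/4 ⊕ ℤ/4 ⊕ ℤ/4

Derivation:
rank_ℚ(R)=3; free=4−3=1
SNF(R) diag = [4, 4, 4] → torsion [4, 4, 4]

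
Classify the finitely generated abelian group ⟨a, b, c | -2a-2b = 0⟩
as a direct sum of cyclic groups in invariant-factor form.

Answer: M ≅ ℤ^2 ⊕ ℤ/2

Derivation:
rank_ℚ(R)=1; free=3−1=2
SNF(R) diag = [2] → torsion [2]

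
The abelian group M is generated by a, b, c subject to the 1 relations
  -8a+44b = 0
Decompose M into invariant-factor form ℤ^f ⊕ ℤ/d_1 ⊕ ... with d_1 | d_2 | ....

Answer: M ≅ ℤ^2 ⊕ ℤ/4

Derivation:
rank_ℚ(R)=1; free=3−1=2
SNF(R) diag = [4] → torsion [4]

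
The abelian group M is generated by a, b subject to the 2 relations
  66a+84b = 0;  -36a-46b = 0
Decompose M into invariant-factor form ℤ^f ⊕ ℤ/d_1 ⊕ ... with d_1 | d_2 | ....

rank_ℚ(R)=2; free=2−2=0
SNF(R) diag = [2, 6] → torsion [2, 6]

Answer: M ≅ ℤ/2 ⊕ ℤ/6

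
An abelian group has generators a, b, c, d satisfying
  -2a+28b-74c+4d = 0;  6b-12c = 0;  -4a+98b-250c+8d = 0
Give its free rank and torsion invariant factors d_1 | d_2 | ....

rank_ℚ(R)=3; free=4−3=1
SNF(R) diag = [2, 6, 18] → torsion [2, 6, 18]

Answer: M ≅ ℤ^1 ⊕ ℤ/2 ⊕ ℤ/6 ⊕ ℤ/18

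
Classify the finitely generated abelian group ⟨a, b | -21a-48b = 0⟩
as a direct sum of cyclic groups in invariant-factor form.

rank_ℚ(R)=1; free=2−1=1
SNF(R) diag = [3] → torsion [3]

Answer: M ≅ ℤ^1 ⊕ ℤ/3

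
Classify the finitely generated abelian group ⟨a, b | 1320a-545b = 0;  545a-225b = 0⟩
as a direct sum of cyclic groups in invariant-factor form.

Answer: M ≅ ℤ/5 ⊕ ℤ/5

Derivation:
rank_ℚ(R)=2; free=2−2=0
SNF(R) diag = [5, 5] → torsion [5, 5]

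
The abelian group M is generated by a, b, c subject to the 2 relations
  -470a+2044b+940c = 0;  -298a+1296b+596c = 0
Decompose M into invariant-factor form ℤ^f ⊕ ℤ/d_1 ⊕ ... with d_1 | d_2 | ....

rank_ℚ(R)=2; free=3−2=1
SNF(R) diag = [2, 4] → torsion [2, 4]

Answer: M ≅ ℤ^1 ⊕ ℤ/2 ⊕ ℤ/4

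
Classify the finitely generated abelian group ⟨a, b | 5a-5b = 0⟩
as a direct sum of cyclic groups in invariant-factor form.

Answer: M ≅ ℤ^1 ⊕ ℤ/5

Derivation:
rank_ℚ(R)=1; free=2−1=1
SNF(R) diag = [5] → torsion [5]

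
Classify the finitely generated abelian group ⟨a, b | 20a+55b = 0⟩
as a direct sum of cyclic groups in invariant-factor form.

rank_ℚ(R)=1; free=2−1=1
SNF(R) diag = [5] → torsion [5]

Answer: M ≅ ℤ^1 ⊕ ℤ/5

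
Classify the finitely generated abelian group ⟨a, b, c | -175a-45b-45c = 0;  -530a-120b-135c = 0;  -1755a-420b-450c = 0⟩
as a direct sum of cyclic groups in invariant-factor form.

Answer: M ≅ ℤ/5 ⊕ ℤ/15 ⊕ ℤ/45

Derivation:
rank_ℚ(R)=3; free=3−3=0
SNF(R) diag = [5, 15, 45] → torsion [5, 15, 45]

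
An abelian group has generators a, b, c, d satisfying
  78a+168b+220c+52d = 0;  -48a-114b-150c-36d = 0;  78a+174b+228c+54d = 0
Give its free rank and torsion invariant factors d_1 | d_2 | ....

Answer: M ≅ ℤ^1 ⊕ ℤ/2 ⊕ ℤ/6 ⊕ ℤ/18

Derivation:
rank_ℚ(R)=3; free=4−3=1
SNF(R) diag = [2, 6, 18] → torsion [2, 6, 18]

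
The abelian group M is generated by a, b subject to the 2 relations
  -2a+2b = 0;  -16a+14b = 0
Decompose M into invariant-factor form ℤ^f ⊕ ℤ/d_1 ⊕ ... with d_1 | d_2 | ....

Answer: M ≅ ℤ/2 ⊕ ℤ/2

Derivation:
rank_ℚ(R)=2; free=2−2=0
SNF(R) diag = [2, 2] → torsion [2, 2]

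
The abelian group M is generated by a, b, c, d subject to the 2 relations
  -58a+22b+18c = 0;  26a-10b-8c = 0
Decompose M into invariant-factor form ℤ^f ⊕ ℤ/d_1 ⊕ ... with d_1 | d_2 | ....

Answer: M ≅ ℤ^2 ⊕ ℤ/2 ⊕ ℤ/2

Derivation:
rank_ℚ(R)=2; free=4−2=2
SNF(R) diag = [2, 2] → torsion [2, 2]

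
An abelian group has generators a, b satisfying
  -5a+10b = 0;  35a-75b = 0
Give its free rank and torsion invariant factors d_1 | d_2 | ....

Answer: M ≅ ℤ/5 ⊕ ℤ/5

Derivation:
rank_ℚ(R)=2; free=2−2=0
SNF(R) diag = [5, 5] → torsion [5, 5]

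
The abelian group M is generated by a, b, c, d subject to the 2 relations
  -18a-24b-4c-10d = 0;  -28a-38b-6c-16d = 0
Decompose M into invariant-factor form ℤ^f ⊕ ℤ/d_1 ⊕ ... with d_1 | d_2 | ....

Answer: M ≅ ℤ^2 ⊕ ℤ/2 ⊕ ℤ/2

Derivation:
rank_ℚ(R)=2; free=4−2=2
SNF(R) diag = [2, 2] → torsion [2, 2]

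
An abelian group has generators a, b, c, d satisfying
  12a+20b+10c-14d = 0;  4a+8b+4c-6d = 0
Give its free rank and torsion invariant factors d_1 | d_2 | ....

Answer: M ≅ ℤ^2 ⊕ ℤ/2 ⊕ ℤ/2

Derivation:
rank_ℚ(R)=2; free=4−2=2
SNF(R) diag = [2, 2] → torsion [2, 2]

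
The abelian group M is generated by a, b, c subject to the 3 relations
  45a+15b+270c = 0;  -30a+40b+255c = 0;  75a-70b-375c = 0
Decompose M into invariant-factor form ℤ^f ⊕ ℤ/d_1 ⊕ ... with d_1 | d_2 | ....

rank_ℚ(R)=3; free=3−3=0
SNF(R) diag = [5, 15, 45] → torsion [5, 15, 45]

Answer: M ≅ ℤ/5 ⊕ ℤ/15 ⊕ ℤ/45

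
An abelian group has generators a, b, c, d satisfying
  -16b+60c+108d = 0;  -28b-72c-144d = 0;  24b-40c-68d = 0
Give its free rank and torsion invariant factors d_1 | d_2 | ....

Answer: M ≅ ℤ^1 ⊕ ℤ/4 ⊕ ℤ/4 ⊕ ℤ/12

Derivation:
rank_ℚ(R)=3; free=4−3=1
SNF(R) diag = [4, 4, 12] → torsion [4, 4, 12]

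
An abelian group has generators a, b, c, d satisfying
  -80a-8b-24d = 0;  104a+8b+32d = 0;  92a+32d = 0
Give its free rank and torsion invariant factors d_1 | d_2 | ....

rank_ℚ(R)=3; free=4−3=1
SNF(R) diag = [4, 8, 8] → torsion [4, 8, 8]

Answer: M ≅ ℤ^1 ⊕ ℤ/4 ⊕ ℤ/8 ⊕ ℤ/8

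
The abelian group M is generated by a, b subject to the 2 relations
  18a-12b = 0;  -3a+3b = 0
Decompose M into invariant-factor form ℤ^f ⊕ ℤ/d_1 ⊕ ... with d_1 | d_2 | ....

rank_ℚ(R)=2; free=2−2=0
SNF(R) diag = [3, 6] → torsion [3, 6]

Answer: M ≅ ℤ/3 ⊕ ℤ/6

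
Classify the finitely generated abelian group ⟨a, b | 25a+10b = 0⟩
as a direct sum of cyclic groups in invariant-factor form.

Answer: M ≅ ℤ^1 ⊕ ℤ/5

Derivation:
rank_ℚ(R)=1; free=2−1=1
SNF(R) diag = [5] → torsion [5]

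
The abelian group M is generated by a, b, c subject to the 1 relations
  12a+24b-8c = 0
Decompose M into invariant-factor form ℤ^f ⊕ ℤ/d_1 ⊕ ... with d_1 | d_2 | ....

Answer: M ≅ ℤ^2 ⊕ ℤ/4

Derivation:
rank_ℚ(R)=1; free=3−1=2
SNF(R) diag = [4] → torsion [4]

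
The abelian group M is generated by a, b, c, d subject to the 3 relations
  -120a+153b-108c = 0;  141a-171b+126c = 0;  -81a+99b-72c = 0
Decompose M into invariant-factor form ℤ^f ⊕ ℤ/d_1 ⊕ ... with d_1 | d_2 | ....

rank_ℚ(R)=3; free=4−3=1
SNF(R) diag = [3, 9, 18] → torsion [3, 9, 18]

Answer: M ≅ ℤ^1 ⊕ ℤ/3 ⊕ ℤ/9 ⊕ ℤ/18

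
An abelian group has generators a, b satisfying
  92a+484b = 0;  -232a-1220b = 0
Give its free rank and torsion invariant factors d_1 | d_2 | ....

Answer: M ≅ ℤ/4 ⊕ ℤ/12

Derivation:
rank_ℚ(R)=2; free=2−2=0
SNF(R) diag = [4, 12] → torsion [4, 12]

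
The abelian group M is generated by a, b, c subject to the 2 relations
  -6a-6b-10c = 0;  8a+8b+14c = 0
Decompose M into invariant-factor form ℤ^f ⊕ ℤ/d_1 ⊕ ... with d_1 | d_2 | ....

rank_ℚ(R)=2; free=3−2=1
SNF(R) diag = [2, 2] → torsion [2, 2]

Answer: M ≅ ℤ^1 ⊕ ℤ/2 ⊕ ℤ/2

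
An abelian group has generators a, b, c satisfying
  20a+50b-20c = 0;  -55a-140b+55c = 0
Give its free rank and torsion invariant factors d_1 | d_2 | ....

rank_ℚ(R)=2; free=3−2=1
SNF(R) diag = [5, 10] → torsion [5, 10]

Answer: M ≅ ℤ^1 ⊕ ℤ/5 ⊕ ℤ/10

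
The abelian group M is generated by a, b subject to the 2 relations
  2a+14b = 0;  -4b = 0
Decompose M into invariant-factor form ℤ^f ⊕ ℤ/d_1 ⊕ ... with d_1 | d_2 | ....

Answer: M ≅ ℤ/2 ⊕ ℤ/4

Derivation:
rank_ℚ(R)=2; free=2−2=0
SNF(R) diag = [2, 4] → torsion [2, 4]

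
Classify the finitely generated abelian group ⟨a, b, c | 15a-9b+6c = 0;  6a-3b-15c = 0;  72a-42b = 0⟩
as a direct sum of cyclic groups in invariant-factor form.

rank_ℚ(R)=3; free=3−3=0
SNF(R) diag = [3, 3, 6] → torsion [3, 3, 6]

Answer: M ≅ ℤ/3 ⊕ ℤ/3 ⊕ ℤ/6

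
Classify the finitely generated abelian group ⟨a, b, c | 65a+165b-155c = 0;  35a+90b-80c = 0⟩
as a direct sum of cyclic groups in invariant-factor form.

rank_ℚ(R)=2; free=3−2=1
SNF(R) diag = [5, 15] → torsion [5, 15]

Answer: M ≅ ℤ^1 ⊕ ℤ/5 ⊕ ℤ/15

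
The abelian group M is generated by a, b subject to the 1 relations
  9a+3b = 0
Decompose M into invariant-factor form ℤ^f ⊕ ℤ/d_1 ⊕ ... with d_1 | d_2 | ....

rank_ℚ(R)=1; free=2−1=1
SNF(R) diag = [3] → torsion [3]

Answer: M ≅ ℤ^1 ⊕ ℤ/3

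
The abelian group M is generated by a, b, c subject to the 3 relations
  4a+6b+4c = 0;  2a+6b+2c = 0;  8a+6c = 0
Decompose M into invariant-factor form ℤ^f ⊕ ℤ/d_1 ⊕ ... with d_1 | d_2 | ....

Answer: M ≅ ℤ/2 ⊕ ℤ/2 ⊕ ℤ/6

Derivation:
rank_ℚ(R)=3; free=3−3=0
SNF(R) diag = [2, 2, 6] → torsion [2, 2, 6]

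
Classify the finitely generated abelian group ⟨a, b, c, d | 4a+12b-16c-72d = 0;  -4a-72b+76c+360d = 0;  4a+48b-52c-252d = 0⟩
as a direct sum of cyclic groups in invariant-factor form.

Answer: M ≅ ℤ^1 ⊕ ℤ/4 ⊕ ℤ/12 ⊕ ℤ/36

Derivation:
rank_ℚ(R)=3; free=4−3=1
SNF(R) diag = [4, 12, 36] → torsion [4, 12, 36]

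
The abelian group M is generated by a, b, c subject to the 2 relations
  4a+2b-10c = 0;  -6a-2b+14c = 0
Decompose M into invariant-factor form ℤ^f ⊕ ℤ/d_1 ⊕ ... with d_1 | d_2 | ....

rank_ℚ(R)=2; free=3−2=1
SNF(R) diag = [2, 2] → torsion [2, 2]

Answer: M ≅ ℤ^1 ⊕ ℤ/2 ⊕ ℤ/2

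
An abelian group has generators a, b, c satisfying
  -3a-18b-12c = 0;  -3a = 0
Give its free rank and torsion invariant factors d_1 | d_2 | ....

Answer: M ≅ ℤ^1 ⊕ ℤ/3 ⊕ ℤ/6

Derivation:
rank_ℚ(R)=2; free=3−2=1
SNF(R) diag = [3, 6] → torsion [3, 6]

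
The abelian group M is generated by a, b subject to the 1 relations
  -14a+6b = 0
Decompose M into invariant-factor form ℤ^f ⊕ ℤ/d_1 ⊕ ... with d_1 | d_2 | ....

rank_ℚ(R)=1; free=2−1=1
SNF(R) diag = [2] → torsion [2]

Answer: M ≅ ℤ^1 ⊕ ℤ/2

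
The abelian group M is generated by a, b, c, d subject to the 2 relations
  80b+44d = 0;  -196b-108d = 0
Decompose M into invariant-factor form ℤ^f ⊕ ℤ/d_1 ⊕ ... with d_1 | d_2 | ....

Answer: M ≅ ℤ^2 ⊕ ℤ/4 ⊕ ℤ/4

Derivation:
rank_ℚ(R)=2; free=4−2=2
SNF(R) diag = [4, 4] → torsion [4, 4]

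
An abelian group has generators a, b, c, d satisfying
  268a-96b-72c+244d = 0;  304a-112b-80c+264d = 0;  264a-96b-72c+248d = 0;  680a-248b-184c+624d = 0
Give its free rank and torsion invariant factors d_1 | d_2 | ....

Answer: M ≅ ℤ/4 ⊕ ℤ/8 ⊕ ℤ/8 ⊕ ℤ/24

Derivation:
rank_ℚ(R)=4; free=4−4=0
SNF(R) diag = [4, 8, 8, 24] → torsion [4, 8, 8, 24]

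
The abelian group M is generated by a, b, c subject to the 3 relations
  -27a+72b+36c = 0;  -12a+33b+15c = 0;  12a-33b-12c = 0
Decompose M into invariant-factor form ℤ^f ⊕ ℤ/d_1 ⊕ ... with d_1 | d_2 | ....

rank_ℚ(R)=3; free=3−3=0
SNF(R) diag = [3, 3, 9] → torsion [3, 3, 9]

Answer: M ≅ ℤ/3 ⊕ ℤ/3 ⊕ ℤ/9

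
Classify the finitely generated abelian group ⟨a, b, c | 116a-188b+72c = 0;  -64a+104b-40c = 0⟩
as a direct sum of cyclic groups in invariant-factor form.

Answer: M ≅ ℤ^1 ⊕ ℤ/4 ⊕ ℤ/8

Derivation:
rank_ℚ(R)=2; free=3−2=1
SNF(R) diag = [4, 8] → torsion [4, 8]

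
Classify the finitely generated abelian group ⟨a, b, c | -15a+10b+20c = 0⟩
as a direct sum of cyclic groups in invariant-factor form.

rank_ℚ(R)=1; free=3−1=2
SNF(R) diag = [5] → torsion [5]

Answer: M ≅ ℤ^2 ⊕ ℤ/5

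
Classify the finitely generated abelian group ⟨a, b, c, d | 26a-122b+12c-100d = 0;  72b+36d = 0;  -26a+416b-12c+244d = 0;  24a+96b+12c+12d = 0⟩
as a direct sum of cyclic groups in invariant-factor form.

rank_ℚ(R)=4; free=4−4=0
SNF(R) diag = [2, 6, 12, 36] → torsion [2, 6, 12, 36]

Answer: M ≅ ℤ/2 ⊕ ℤ/6 ⊕ ℤ/12 ⊕ ℤ/36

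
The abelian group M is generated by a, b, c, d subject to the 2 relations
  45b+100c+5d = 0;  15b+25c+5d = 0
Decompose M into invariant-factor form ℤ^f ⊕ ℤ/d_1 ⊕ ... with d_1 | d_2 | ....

rank_ℚ(R)=2; free=4−2=2
SNF(R) diag = [5, 15] → torsion [5, 15]

Answer: M ≅ ℤ^2 ⊕ ℤ/5 ⊕ ℤ/15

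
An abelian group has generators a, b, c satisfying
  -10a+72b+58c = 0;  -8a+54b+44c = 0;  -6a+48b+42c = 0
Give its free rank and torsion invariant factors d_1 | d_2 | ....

rank_ℚ(R)=3; free=3−3=0
SNF(R) diag = [2, 6, 12] → torsion [2, 6, 12]

Answer: M ≅ ℤ/2 ⊕ ℤ/6 ⊕ ℤ/12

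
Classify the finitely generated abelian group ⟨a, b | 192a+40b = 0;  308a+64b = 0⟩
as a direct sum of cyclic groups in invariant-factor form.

Answer: M ≅ ℤ/4 ⊕ ℤ/8

Derivation:
rank_ℚ(R)=2; free=2−2=0
SNF(R) diag = [4, 8] → torsion [4, 8]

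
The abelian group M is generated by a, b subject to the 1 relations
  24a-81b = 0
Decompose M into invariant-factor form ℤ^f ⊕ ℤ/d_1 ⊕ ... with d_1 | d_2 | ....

rank_ℚ(R)=1; free=2−1=1
SNF(R) diag = [3] → torsion [3]

Answer: M ≅ ℤ^1 ⊕ ℤ/3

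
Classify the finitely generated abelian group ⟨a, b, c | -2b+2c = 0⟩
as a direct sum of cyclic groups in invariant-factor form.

rank_ℚ(R)=1; free=3−1=2
SNF(R) diag = [2] → torsion [2]

Answer: M ≅ ℤ^2 ⊕ ℤ/2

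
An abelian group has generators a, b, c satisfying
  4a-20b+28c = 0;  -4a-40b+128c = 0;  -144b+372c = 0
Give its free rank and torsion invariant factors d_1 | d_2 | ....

rank_ℚ(R)=3; free=3−3=0
SNF(R) diag = [4, 12, 12] → torsion [4, 12, 12]

Answer: M ≅ ℤ/4 ⊕ ℤ/12 ⊕ ℤ/12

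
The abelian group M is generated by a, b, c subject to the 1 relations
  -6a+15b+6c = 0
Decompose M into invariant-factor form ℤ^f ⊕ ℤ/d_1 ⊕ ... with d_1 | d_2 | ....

rank_ℚ(R)=1; free=3−1=2
SNF(R) diag = [3] → torsion [3]

Answer: M ≅ ℤ^2 ⊕ ℤ/3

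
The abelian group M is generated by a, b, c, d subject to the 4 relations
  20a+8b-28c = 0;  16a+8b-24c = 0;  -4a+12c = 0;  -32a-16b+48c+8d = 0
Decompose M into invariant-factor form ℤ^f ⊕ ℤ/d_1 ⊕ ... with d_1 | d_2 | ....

Answer: M ≅ ℤ/4 ⊕ ℤ/8 ⊕ ℤ/8 ⊕ ℤ/8

Derivation:
rank_ℚ(R)=4; free=4−4=0
SNF(R) diag = [4, 8, 8, 8] → torsion [4, 8, 8, 8]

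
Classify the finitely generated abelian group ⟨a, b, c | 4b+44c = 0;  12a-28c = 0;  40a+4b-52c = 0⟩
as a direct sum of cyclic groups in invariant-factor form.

rank_ℚ(R)=3; free=3−3=0
SNF(R) diag = [4, 4, 8] → torsion [4, 4, 8]

Answer: M ≅ ℤ/4 ⊕ ℤ/4 ⊕ ℤ/8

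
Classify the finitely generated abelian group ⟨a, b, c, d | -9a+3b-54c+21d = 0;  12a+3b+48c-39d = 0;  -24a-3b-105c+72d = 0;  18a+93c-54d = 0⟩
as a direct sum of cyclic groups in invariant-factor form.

Answer: M ≅ ℤ/3 ⊕ ℤ/3 ⊕ ℤ/3 ⊕ ℤ/9

Derivation:
rank_ℚ(R)=4; free=4−4=0
SNF(R) diag = [3, 3, 3, 9] → torsion [3, 3, 3, 9]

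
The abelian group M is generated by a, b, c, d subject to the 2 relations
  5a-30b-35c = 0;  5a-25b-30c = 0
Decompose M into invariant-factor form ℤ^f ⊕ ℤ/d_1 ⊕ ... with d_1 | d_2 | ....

Answer: M ≅ ℤ^2 ⊕ ℤ/5 ⊕ ℤ/5

Derivation:
rank_ℚ(R)=2; free=4−2=2
SNF(R) diag = [5, 5] → torsion [5, 5]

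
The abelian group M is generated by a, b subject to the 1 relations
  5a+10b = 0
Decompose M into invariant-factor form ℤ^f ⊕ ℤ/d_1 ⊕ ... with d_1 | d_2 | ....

Answer: M ≅ ℤ^1 ⊕ ℤ/5

Derivation:
rank_ℚ(R)=1; free=2−1=1
SNF(R) diag = [5] → torsion [5]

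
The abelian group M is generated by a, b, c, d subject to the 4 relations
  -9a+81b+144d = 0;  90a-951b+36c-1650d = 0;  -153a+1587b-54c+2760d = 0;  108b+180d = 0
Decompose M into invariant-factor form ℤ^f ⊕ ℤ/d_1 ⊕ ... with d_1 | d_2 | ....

rank_ℚ(R)=4; free=4−4=0
SNF(R) diag = [3, 9, 18, 36] → torsion [3, 9, 18, 36]

Answer: M ≅ ℤ/3 ⊕ ℤ/9 ⊕ ℤ/18 ⊕ ℤ/36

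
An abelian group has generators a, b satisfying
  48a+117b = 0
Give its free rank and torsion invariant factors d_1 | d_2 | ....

Answer: M ≅ ℤ^1 ⊕ ℤ/3

Derivation:
rank_ℚ(R)=1; free=2−1=1
SNF(R) diag = [3] → torsion [3]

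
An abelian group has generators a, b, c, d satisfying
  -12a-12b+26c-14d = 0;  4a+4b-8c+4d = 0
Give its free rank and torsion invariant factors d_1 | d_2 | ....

Answer: M ≅ ℤ^2 ⊕ ℤ/2 ⊕ ℤ/4

Derivation:
rank_ℚ(R)=2; free=4−2=2
SNF(R) diag = [2, 4] → torsion [2, 4]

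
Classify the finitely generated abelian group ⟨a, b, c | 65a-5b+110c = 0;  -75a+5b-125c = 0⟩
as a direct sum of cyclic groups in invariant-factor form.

rank_ℚ(R)=2; free=3−2=1
SNF(R) diag = [5, 5] → torsion [5, 5]

Answer: M ≅ ℤ^1 ⊕ ℤ/5 ⊕ ℤ/5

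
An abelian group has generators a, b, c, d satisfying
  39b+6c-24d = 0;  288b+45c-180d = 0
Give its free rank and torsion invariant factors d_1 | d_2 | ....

rank_ℚ(R)=2; free=4−2=2
SNF(R) diag = [3, 9] → torsion [3, 9]

Answer: M ≅ ℤ^2 ⊕ ℤ/3 ⊕ ℤ/9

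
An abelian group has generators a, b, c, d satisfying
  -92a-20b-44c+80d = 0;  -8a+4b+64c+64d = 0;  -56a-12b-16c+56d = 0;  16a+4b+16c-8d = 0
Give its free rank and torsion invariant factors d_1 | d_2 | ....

rank_ℚ(R)=4; free=4−4=0
SNF(R) diag = [4, 4, 8, 24] → torsion [4, 4, 8, 24]

Answer: M ≅ ℤ/4 ⊕ ℤ/4 ⊕ ℤ/8 ⊕ ℤ/24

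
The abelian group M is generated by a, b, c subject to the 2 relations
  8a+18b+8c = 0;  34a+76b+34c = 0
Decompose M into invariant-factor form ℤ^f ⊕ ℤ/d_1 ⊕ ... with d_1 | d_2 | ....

Answer: M ≅ ℤ^1 ⊕ ℤ/2 ⊕ ℤ/2

Derivation:
rank_ℚ(R)=2; free=3−2=1
SNF(R) diag = [2, 2] → torsion [2, 2]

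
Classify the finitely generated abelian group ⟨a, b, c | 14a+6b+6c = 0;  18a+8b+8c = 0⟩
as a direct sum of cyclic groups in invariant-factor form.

rank_ℚ(R)=2; free=3−2=1
SNF(R) diag = [2, 2] → torsion [2, 2]

Answer: M ≅ ℤ^1 ⊕ ℤ/2 ⊕ ℤ/2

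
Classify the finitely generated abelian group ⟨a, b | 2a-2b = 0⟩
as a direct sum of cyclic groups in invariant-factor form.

rank_ℚ(R)=1; free=2−1=1
SNF(R) diag = [2] → torsion [2]

Answer: M ≅ ℤ^1 ⊕ ℤ/2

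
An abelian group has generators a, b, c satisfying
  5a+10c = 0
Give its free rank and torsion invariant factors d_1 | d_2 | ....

Answer: M ≅ ℤ^2 ⊕ ℤ/5

Derivation:
rank_ℚ(R)=1; free=3−1=2
SNF(R) diag = [5] → torsion [5]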